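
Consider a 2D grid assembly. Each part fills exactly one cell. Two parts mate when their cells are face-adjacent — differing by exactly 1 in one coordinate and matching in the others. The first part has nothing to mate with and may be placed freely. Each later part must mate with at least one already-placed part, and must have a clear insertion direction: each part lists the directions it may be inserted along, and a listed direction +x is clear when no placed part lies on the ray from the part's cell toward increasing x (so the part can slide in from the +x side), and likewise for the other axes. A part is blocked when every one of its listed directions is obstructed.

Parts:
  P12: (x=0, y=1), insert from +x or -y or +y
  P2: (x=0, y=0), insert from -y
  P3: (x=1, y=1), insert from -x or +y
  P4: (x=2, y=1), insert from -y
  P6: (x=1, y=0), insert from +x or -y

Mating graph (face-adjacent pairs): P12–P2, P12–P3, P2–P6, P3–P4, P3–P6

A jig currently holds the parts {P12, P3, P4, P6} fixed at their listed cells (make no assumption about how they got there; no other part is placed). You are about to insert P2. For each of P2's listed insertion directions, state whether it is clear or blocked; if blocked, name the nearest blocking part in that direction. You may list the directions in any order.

-y: clear

-y: ray from P2(0, 0) has no placed part ⇒ clear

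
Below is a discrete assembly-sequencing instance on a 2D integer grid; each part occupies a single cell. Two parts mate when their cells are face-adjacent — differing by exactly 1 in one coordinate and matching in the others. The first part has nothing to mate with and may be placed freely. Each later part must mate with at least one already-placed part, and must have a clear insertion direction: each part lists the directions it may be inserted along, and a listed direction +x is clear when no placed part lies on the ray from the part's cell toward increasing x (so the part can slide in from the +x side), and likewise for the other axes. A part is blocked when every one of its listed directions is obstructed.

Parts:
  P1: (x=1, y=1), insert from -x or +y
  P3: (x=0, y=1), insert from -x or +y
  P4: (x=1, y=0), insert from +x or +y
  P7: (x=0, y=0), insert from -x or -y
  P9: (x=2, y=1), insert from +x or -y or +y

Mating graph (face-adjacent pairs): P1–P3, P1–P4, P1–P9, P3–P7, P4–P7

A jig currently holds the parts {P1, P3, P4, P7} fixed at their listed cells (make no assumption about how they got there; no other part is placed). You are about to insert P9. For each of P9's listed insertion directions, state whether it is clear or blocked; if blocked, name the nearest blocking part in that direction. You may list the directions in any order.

+x: ray from P9(2, 1) has no placed part ⇒ clear
-y: ray from P9(2, 1) has no placed part ⇒ clear
+y: ray from P9(2, 1) has no placed part ⇒ clear

+x: clear; +y: clear; -y: clear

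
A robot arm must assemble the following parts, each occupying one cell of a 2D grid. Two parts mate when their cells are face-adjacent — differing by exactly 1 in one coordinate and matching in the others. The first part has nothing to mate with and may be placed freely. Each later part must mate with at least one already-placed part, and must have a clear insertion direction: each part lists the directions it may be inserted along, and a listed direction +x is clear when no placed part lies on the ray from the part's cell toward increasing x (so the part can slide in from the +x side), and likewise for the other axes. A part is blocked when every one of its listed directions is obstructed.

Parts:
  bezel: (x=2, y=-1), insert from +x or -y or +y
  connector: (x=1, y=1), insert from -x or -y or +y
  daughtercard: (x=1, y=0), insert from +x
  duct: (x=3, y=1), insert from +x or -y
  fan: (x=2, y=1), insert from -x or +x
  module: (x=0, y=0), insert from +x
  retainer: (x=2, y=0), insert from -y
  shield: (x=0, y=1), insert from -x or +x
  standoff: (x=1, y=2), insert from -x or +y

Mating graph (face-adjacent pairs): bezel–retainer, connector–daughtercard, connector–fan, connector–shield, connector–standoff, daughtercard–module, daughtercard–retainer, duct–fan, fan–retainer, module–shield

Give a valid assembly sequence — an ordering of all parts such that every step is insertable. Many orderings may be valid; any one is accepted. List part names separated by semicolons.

shield; connector; fan; duct; module; daughtercard; retainer; bezel; standoff

1. shield@(0, 1) [-x clear] — {shield}
2. connector@(1, 1) [-y clear] — {connector, shield}
3. fan@(2, 1) [+x clear] — {connector, fan, shield}
4. duct@(3, 1) [+x clear] — {connector, duct, fan, shield}
5. module@(0, 0) [+x clear] — {connector, duct, fan, module, shield}
6. daughtercard@(1, 0) [+x clear] — {connector, daughtercard, duct, fan, module, shield}
7. retainer@(2, 0) [-y clear] — {connector, daughtercard, duct, fan, module, retainer, shield}
8. bezel@(2, -1) [+x clear] — {bezel, connector, daughtercard, duct, fan, module, retainer, shield}
9. standoff@(1, 2) [-x clear] — {bezel, connector, daughtercard, duct, fan, module, retainer, shield, standoff}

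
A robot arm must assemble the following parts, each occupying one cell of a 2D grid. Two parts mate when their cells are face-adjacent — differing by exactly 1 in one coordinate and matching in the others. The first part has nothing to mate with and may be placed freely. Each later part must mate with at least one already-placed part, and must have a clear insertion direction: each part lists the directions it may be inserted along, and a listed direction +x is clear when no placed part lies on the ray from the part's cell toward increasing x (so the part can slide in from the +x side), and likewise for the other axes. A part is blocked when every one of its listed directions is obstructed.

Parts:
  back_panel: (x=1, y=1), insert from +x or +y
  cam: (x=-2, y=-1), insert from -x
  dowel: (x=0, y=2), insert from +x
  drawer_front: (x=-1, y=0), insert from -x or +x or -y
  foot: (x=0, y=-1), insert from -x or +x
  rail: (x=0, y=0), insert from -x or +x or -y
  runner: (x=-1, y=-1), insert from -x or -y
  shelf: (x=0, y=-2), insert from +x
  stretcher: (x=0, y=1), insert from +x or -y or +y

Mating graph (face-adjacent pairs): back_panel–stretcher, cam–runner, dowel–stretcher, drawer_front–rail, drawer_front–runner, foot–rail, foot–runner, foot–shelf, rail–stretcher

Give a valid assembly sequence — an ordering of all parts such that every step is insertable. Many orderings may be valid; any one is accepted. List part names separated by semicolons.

rail; stretcher; foot; shelf; runner; drawer_front; dowel; cam; back_panel

1. rail@(0, 0) [-x clear] — {rail}
2. stretcher@(0, 1) [+x clear] — {rail, stretcher}
3. foot@(0, -1) [-x clear] — {foot, rail, stretcher}
4. shelf@(0, -2) [+x clear] — {foot, rail, shelf, stretcher}
5. runner@(-1, -1) [-x clear] — {foot, rail, runner, shelf, stretcher}
6. drawer_front@(-1, 0) [-x clear] — {drawer_front, foot, rail, runner, shelf, stretcher}
7. dowel@(0, 2) [+x clear] — {dowel, drawer_front, foot, rail, runner, shelf, stretcher}
8. cam@(-2, -1) [-x clear] — {cam, dowel, drawer_front, foot, rail, runner, shelf, stretcher}
9. back_panel@(1, 1) [+x clear] — {back_panel, cam, dowel, drawer_front, foot, rail, runner, shelf, stretcher}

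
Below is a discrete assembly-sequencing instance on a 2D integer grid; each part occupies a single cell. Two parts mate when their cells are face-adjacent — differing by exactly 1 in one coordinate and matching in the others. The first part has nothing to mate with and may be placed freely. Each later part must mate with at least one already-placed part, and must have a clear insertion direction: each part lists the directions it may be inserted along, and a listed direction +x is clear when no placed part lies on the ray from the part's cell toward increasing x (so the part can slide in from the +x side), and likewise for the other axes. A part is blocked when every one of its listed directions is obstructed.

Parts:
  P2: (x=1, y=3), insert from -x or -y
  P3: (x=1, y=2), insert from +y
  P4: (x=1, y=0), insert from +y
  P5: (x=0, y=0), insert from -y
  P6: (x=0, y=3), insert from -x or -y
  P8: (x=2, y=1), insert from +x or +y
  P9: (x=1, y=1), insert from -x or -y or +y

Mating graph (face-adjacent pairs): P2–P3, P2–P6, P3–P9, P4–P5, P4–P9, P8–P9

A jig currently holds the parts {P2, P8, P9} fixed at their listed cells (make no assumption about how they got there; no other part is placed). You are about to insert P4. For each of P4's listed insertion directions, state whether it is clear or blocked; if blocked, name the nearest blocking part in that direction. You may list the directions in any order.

+y: blocked by P9

+y: nearest on ray is P9@(1, 1) ⇒ blocked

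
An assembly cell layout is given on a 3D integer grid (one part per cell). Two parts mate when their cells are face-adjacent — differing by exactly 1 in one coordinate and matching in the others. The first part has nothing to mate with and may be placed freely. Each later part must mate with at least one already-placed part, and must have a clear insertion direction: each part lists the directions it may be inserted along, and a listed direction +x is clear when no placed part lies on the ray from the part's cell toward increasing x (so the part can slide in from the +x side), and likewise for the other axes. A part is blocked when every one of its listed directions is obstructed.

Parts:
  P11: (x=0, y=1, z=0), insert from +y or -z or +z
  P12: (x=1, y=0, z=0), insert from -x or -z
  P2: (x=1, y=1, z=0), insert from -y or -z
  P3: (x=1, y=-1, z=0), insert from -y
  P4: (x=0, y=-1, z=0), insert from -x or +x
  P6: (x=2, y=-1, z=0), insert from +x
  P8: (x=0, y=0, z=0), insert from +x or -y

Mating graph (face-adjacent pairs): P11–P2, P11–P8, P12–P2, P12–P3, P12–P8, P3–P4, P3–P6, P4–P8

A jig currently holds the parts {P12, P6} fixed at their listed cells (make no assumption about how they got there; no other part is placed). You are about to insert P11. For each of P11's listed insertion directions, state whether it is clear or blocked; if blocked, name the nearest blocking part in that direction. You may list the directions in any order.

+y: clear; +z: clear; -z: clear

+y: ray from P11(0, 1, 0) has no placed part ⇒ clear
-z: ray from P11(0, 1, 0) has no placed part ⇒ clear
+z: ray from P11(0, 1, 0) has no placed part ⇒ clear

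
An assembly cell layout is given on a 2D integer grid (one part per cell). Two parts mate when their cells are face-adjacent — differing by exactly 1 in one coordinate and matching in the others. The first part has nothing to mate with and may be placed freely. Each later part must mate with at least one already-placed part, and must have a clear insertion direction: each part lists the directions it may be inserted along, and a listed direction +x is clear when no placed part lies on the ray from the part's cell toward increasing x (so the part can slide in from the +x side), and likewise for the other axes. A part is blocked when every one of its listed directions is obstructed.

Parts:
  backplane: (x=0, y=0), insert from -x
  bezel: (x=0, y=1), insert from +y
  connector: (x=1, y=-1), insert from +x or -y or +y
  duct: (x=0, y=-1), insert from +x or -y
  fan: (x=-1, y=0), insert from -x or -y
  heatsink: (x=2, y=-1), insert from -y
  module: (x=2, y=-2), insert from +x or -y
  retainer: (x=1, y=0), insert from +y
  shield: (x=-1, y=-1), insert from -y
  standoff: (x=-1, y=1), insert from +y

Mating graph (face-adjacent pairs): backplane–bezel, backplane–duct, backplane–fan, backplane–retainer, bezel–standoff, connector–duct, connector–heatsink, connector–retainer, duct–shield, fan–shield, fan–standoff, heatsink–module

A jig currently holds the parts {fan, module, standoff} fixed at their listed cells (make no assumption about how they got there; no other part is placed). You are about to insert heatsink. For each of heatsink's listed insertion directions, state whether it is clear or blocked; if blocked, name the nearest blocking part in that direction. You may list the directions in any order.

-y: blocked by module

-y: nearest on ray is module@(2, -2) ⇒ blocked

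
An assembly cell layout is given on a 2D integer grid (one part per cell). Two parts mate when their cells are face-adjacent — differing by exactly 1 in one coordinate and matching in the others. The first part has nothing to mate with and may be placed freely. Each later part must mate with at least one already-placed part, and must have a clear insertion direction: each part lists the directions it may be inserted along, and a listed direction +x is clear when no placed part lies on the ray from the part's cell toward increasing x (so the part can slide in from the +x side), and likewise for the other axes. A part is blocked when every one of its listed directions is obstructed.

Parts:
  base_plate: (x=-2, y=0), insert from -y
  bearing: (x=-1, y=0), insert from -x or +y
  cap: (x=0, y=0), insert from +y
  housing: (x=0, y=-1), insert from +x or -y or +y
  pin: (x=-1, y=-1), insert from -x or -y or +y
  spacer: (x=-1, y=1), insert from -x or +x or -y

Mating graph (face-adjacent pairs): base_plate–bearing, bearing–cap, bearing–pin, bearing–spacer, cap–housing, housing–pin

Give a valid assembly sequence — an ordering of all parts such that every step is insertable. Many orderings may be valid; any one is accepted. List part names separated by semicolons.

1. spacer@(-1, 1) [-x clear] — {spacer}
2. bearing@(-1, 0) [-x clear] — {bearing, spacer}
3. base_plate@(-2, 0) [-y clear] — {base_plate, bearing, spacer}
4. pin@(-1, -1) [-x clear] — {base_plate, bearing, pin, spacer}
5. housing@(0, -1) [+x clear] — {base_plate, bearing, housing, pin, spacer}
6. cap@(0, 0) [+y clear] — {base_plate, bearing, cap, housing, pin, spacer}

spacer; bearing; base_plate; pin; housing; cap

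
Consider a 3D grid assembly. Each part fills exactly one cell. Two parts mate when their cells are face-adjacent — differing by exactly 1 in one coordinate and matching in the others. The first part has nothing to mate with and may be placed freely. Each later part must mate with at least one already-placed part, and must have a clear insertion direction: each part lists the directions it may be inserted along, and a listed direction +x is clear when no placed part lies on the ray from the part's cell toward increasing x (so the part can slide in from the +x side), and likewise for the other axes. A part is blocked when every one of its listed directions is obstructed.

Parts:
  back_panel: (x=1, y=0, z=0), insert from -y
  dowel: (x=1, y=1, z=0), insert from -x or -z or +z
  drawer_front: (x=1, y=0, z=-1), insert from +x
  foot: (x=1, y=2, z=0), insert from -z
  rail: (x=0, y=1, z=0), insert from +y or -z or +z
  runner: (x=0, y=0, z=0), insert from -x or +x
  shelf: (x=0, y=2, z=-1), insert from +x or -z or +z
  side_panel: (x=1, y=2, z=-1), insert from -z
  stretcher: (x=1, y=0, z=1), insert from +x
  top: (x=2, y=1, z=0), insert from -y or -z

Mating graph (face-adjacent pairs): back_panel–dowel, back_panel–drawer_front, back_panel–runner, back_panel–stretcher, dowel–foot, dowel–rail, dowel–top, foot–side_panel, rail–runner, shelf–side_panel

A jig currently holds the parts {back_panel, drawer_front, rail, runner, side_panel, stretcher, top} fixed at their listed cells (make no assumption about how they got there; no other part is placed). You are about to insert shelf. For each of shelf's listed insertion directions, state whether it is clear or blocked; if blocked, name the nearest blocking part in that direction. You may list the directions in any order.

+x: blocked by side_panel; +z: clear; -z: clear

+x: nearest on ray is side_panel@(1, 2, -1) ⇒ blocked
-z: ray from shelf(0, 2, -1) has no placed part ⇒ clear
+z: ray from shelf(0, 2, -1) has no placed part ⇒ clear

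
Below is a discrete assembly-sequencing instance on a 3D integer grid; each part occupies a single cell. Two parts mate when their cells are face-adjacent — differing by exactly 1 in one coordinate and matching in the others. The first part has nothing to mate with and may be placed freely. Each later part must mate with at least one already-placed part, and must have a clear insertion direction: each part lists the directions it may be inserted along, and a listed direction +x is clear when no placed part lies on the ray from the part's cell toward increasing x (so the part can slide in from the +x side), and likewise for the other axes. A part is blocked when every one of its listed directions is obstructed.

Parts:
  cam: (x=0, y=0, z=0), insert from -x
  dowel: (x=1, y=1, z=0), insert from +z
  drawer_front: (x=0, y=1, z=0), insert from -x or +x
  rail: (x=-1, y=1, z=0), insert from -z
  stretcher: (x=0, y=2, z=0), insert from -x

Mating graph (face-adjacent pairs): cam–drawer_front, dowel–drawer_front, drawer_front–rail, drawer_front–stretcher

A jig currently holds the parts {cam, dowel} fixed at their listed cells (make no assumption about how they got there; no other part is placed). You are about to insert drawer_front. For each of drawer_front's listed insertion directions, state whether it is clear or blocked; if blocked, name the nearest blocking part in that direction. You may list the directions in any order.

-x: ray from drawer_front(0, 1, 0) has no placed part ⇒ clear
+x: nearest on ray is dowel@(1, 1, 0) ⇒ blocked

+x: blocked by dowel; -x: clear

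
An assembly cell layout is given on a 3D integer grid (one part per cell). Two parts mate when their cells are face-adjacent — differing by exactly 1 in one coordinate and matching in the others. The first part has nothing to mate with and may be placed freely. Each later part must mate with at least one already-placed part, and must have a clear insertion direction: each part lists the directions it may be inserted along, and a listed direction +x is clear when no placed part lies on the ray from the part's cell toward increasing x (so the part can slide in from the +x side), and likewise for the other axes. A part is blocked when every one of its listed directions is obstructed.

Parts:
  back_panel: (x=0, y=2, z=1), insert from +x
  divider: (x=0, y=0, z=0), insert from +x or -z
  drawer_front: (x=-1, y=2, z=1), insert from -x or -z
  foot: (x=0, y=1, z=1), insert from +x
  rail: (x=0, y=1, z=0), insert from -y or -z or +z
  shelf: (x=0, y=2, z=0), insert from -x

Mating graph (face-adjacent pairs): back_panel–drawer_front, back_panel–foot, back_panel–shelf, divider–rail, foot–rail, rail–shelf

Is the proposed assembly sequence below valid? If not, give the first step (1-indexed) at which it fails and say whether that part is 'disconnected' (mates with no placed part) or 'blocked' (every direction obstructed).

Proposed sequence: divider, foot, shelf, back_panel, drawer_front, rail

Invalid at step 2 (disconnected)

1. divider@(0, 0, 0) [+x clear] — {divider}
2. foot@(0, 1, 1) — no placed neighbour ⇒ disconnected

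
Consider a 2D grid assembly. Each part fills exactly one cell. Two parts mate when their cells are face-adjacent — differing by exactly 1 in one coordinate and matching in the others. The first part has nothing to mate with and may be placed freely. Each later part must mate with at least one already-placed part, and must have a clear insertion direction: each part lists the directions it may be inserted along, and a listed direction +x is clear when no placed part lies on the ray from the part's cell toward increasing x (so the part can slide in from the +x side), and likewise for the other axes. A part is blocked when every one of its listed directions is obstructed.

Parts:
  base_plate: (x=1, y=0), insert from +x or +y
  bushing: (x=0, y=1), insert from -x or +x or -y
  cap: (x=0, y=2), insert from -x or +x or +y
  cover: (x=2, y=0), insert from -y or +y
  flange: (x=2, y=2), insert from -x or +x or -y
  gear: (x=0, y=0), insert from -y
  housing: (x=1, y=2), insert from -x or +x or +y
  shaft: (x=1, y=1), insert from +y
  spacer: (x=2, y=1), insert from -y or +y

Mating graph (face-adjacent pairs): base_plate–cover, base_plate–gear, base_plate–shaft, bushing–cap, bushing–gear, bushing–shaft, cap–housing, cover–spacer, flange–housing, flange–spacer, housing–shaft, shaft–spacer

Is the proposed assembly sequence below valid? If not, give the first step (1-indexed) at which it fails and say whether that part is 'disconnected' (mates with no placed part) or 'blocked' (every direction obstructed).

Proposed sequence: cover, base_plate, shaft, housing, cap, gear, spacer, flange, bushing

Valid

1. cover@(2, 0) [-y clear] — {cover}
2. base_plate@(1, 0) [+y clear] — {base_plate, cover}
3. shaft@(1, 1) [+y clear] — {base_plate, cover, shaft}
4. housing@(1, 2) [-x clear] — {base_plate, cover, housing, shaft}
5. cap@(0, 2) [-x clear] — {base_plate, cap, cover, housing, shaft}
6. gear@(0, 0) [-y clear] — {base_plate, cap, cover, gear, housing, shaft}
7. spacer@(2, 1) [+y clear] — {base_plate, cap, cover, gear, housing, shaft, spacer}
8. flange@(2, 2) [+x clear] — {base_plate, cap, cover, flange, gear, housing, shaft, spacer}
9. bushing@(0, 1) [-x clear] — {base_plate, bushing, cap, cover, flange, gear, housing, shaft, spacer}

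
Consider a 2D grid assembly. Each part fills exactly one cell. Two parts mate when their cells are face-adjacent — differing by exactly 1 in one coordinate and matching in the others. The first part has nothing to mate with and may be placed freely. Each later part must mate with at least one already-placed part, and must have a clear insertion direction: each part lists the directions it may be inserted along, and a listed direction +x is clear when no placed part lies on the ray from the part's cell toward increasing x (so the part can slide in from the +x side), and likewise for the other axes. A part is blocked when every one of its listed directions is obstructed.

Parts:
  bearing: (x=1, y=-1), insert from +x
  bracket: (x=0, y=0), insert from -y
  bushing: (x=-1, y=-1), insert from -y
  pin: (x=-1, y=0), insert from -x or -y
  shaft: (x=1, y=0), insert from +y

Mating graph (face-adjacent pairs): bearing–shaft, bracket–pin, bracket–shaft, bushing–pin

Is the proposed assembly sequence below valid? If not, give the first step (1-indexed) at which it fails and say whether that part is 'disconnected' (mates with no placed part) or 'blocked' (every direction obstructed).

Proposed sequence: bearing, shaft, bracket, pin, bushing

1. bearing@(1, -1) [+x clear] — {bearing}
2. shaft@(1, 0) [+y clear] — {bearing, shaft}
3. bracket@(0, 0) [-y clear] — {bearing, bracket, shaft}
4. pin@(-1, 0) [-x clear] — {bearing, bracket, pin, shaft}
5. bushing@(-1, -1) [-y clear] — {bearing, bracket, bushing, pin, shaft}

Valid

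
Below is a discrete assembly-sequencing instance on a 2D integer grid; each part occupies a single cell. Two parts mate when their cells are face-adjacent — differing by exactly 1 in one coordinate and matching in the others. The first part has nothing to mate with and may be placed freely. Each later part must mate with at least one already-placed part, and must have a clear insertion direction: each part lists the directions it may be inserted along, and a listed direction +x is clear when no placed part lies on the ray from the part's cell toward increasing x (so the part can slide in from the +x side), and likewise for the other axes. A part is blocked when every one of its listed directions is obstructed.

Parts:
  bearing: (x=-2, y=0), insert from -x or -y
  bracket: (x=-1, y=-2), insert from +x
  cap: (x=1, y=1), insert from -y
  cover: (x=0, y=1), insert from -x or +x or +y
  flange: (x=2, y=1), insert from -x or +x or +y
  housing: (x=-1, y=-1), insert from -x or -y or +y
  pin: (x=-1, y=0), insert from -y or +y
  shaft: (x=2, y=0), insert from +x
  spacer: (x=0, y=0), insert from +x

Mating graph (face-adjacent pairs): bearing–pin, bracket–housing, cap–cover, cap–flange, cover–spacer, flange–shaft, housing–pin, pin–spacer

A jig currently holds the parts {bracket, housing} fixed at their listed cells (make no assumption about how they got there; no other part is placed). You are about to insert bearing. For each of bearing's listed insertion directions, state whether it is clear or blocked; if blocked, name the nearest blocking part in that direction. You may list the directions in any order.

-x: ray from bearing(-2, 0) has no placed part ⇒ clear
-y: ray from bearing(-2, 0) has no placed part ⇒ clear

-x: clear; -y: clear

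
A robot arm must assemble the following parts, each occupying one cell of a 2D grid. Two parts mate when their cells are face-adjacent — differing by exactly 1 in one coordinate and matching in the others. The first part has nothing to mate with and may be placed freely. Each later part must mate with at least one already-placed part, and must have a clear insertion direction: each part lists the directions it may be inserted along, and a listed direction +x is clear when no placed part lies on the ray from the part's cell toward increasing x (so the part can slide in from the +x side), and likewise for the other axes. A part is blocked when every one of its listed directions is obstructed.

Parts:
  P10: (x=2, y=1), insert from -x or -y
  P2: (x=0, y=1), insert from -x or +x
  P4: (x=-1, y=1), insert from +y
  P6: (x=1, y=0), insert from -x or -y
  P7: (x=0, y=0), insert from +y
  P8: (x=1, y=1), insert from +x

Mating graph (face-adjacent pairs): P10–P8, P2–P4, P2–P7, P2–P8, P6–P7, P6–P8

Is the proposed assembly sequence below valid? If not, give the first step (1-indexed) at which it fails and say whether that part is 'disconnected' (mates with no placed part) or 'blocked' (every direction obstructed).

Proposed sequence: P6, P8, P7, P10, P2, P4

1. P6@(1, 0) [-x clear] — {P6}
2. P8@(1, 1) [+x clear] — {P6, P8}
3. P7@(0, 0) [+y clear] — {P6, P7, P8}
4. P10@(2, 1) [-y clear] — {P10, P6, P7, P8}
5. P2@(0, 1) [-x clear] — {P10, P2, P6, P7, P8}
6. P4@(-1, 1) [+y clear] — {P10, P2, P4, P6, P7, P8}

Valid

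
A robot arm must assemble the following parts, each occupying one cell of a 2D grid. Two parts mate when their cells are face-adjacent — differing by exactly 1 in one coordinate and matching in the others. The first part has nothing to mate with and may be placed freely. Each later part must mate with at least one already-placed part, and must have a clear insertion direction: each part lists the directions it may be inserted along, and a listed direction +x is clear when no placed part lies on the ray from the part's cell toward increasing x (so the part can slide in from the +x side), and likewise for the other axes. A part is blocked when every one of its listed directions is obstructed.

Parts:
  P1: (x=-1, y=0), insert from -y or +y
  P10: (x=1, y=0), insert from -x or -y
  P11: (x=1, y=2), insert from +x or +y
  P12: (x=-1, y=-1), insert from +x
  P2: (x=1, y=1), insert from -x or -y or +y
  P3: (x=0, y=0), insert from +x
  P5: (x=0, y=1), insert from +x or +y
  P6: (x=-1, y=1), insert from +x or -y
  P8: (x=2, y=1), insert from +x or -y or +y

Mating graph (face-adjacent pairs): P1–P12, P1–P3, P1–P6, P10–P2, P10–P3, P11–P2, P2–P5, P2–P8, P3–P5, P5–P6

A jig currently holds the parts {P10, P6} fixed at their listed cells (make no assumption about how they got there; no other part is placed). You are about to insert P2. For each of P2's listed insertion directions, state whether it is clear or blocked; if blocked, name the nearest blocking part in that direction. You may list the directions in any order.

-x: nearest on ray is P6@(-1, 1) ⇒ blocked
-y: nearest on ray is P10@(1, 0) ⇒ blocked
+y: ray from P2(1, 1) has no placed part ⇒ clear

+y: clear; -x: blocked by P6; -y: blocked by P10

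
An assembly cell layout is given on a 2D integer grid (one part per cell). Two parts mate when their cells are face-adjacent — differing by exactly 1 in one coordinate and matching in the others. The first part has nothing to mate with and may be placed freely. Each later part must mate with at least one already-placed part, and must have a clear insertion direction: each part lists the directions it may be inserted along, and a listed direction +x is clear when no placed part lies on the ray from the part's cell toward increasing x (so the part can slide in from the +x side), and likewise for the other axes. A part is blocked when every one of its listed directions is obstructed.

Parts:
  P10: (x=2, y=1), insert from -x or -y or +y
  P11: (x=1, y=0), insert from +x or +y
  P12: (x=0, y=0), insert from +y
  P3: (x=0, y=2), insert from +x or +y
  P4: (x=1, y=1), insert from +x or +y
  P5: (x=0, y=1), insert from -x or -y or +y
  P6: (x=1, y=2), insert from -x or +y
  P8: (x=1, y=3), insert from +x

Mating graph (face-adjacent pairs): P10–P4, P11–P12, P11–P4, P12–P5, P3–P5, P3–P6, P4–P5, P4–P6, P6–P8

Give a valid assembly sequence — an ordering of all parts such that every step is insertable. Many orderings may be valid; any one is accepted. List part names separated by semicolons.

1. P8@(1, 3) [+x clear] — {P8}
2. P6@(1, 2) [-x clear] — {P6, P8}
3. P4@(1, 1) [+x clear] — {P4, P6, P8}
4. P10@(2, 1) [-y clear] — {P10, P4, P6, P8}
5. P11@(1, 0) [+x clear] — {P10, P11, P4, P6, P8}
6. P12@(0, 0) [+y clear] — {P10, P11, P12, P4, P6, P8}
7. P3@(0, 2) [+y clear] — {P10, P11, P12, P3, P4, P6, P8}
8. P5@(0, 1) [-x clear] — {P10, P11, P12, P3, P4, P5, P6, P8}

P8; P6; P4; P10; P11; P12; P3; P5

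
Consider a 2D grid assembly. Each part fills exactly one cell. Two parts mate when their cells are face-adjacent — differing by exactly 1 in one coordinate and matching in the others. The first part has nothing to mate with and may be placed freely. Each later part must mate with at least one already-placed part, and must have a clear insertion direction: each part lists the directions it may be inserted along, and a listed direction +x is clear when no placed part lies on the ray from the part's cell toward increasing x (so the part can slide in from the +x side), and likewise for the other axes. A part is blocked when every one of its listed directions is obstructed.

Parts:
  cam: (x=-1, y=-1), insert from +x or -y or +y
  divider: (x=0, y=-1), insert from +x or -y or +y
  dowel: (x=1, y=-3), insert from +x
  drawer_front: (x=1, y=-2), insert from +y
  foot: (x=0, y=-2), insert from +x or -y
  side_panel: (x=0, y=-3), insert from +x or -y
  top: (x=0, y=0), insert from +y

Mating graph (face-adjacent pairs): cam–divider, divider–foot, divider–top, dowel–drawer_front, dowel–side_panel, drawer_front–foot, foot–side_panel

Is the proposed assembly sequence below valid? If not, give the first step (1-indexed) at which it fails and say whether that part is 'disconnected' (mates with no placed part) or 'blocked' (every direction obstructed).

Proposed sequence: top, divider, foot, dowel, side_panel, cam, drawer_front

1. top@(0, 0) [+y clear] — {top}
2. divider@(0, -1) [+x clear] — {divider, top}
3. foot@(0, -2) [+x clear] — {divider, foot, top}
4. dowel@(1, -3) — no placed neighbour ⇒ disconnected

Invalid at step 4 (disconnected)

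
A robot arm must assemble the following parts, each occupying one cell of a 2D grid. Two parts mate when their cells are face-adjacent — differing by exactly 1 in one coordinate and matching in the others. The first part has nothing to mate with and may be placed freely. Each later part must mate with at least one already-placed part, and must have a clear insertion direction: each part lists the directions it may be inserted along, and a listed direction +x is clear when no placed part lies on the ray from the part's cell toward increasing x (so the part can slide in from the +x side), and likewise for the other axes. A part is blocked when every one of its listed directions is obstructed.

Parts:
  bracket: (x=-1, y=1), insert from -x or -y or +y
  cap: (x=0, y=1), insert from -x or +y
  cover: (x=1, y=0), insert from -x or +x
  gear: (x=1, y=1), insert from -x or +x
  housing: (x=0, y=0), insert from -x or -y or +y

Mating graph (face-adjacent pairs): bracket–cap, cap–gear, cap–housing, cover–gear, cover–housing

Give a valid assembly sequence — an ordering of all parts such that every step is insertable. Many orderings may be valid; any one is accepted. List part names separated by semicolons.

cap; bracket; housing; cover; gear

1. cap@(0, 1) [-x clear] — {cap}
2. bracket@(-1, 1) [-x clear] — {bracket, cap}
3. housing@(0, 0) [-x clear] — {bracket, cap, housing}
4. cover@(1, 0) [+x clear] — {bracket, cap, cover, housing}
5. gear@(1, 1) [+x clear] — {bracket, cap, cover, gear, housing}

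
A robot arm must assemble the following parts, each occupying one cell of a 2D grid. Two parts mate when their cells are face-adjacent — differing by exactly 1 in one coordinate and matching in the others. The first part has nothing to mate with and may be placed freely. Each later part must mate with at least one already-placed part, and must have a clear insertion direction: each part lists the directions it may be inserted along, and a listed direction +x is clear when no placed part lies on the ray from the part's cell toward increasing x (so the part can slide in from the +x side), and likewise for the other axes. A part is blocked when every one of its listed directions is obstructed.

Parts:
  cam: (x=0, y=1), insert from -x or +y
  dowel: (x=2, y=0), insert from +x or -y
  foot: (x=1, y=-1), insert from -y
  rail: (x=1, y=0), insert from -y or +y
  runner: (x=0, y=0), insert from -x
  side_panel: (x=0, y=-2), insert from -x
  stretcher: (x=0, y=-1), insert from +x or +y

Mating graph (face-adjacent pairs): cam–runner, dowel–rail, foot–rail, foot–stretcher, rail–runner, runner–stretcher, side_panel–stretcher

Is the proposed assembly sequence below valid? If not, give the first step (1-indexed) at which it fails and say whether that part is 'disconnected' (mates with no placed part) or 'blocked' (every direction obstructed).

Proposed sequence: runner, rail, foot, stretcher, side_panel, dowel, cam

Invalid at step 4 (blocked)

1. runner@(0, 0) [-x clear] — {runner}
2. rail@(1, 0) [-y clear] — {rail, runner}
3. foot@(1, -1) [-y clear] — {foot, rail, runner}
4. stretcher@(0, -1) — +x/+y all obstructed ⇒ blocked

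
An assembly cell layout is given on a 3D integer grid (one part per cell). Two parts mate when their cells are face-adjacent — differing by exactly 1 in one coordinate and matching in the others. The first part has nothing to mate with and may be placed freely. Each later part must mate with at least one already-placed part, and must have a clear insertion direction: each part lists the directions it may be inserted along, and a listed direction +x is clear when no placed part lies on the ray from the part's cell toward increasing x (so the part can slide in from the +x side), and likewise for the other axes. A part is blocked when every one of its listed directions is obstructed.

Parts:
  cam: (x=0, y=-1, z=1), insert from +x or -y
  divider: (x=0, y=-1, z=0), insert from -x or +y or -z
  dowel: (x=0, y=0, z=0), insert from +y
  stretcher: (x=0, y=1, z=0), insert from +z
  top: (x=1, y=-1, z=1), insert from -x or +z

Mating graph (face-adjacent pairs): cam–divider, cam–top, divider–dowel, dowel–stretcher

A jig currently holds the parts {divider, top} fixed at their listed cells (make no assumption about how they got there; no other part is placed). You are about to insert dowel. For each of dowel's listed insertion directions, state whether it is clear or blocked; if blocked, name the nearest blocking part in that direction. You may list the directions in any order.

+y: ray from dowel(0, 0, 0) has no placed part ⇒ clear

+y: clear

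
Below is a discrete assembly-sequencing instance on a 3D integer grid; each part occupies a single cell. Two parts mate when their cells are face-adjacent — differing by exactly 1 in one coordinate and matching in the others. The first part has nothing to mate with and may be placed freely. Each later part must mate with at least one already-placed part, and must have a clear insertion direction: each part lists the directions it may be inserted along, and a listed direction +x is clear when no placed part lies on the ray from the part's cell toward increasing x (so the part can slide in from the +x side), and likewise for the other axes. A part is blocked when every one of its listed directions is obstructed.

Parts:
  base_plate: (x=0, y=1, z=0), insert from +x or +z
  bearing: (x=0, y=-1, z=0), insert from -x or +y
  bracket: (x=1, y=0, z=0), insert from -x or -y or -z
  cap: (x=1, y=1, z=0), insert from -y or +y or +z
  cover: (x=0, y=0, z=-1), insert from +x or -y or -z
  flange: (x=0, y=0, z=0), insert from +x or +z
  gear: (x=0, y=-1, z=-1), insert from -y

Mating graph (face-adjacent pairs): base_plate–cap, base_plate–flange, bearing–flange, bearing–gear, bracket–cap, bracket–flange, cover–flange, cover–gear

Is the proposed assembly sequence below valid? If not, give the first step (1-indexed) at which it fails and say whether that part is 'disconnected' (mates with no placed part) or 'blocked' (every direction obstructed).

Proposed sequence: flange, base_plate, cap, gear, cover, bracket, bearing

Invalid at step 4 (disconnected)

1. flange@(0, 0, 0) [+x clear] — {flange}
2. base_plate@(0, 1, 0) [+x clear] — {base_plate, flange}
3. cap@(1, 1, 0) [-y clear] — {base_plate, cap, flange}
4. gear@(0, -1, -1) — no placed neighbour ⇒ disconnected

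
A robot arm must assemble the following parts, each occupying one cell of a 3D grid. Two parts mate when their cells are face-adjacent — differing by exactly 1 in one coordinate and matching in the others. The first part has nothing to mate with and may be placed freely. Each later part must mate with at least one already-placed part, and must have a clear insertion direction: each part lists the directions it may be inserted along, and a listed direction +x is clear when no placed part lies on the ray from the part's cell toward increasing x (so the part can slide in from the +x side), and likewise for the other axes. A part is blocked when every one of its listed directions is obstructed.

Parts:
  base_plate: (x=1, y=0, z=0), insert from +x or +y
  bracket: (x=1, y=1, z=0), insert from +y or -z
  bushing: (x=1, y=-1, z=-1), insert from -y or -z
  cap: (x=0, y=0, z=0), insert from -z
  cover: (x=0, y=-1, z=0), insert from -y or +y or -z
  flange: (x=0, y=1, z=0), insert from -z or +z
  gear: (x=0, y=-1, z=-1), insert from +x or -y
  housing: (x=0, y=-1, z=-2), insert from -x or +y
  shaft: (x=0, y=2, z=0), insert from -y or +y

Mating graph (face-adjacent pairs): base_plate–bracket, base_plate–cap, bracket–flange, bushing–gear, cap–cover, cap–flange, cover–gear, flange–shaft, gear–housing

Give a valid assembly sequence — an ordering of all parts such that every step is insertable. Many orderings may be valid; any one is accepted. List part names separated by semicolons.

1. housing@(0, -1, -2) [-x clear] — {housing}
2. gear@(0, -1, -1) [+x clear] — {gear, housing}
3. cover@(0, -1, 0) [-y clear] — {cover, gear, housing}
4. bushing@(1, -1, -1) [-y clear] — {bushing, cover, gear, housing}
5. cap@(0, 0, 0) [-z clear] — {bushing, cap, cover, gear, housing}
6. flange@(0, 1, 0) [-z clear] — {bushing, cap, cover, flange, gear, housing}
7. bracket@(1, 1, 0) [+y clear] — {bracket, bushing, cap, cover, flange, gear, housing}
8. shaft@(0, 2, 0) [+y clear] — {bracket, bushing, cap, cover, flange, gear, housing, shaft}
9. base_plate@(1, 0, 0) [+x clear] — {base_plate, bracket, bushing, cap, cover, flange, gear, housing, shaft}

housing; gear; cover; bushing; cap; flange; bracket; shaft; base_plate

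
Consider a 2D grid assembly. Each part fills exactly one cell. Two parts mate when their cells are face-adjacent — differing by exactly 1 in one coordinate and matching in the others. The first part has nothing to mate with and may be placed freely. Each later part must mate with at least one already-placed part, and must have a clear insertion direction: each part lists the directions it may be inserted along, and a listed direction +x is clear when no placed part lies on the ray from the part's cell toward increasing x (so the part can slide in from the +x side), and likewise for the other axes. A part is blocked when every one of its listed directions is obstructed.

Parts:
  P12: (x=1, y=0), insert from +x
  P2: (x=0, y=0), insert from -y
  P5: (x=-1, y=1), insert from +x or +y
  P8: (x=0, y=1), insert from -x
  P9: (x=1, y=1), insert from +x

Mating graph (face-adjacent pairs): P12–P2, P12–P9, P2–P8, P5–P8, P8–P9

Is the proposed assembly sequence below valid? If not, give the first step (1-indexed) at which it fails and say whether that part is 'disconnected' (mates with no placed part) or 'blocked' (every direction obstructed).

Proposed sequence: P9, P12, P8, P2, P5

Valid

1. P9@(1, 1) [+x clear] — {P9}
2. P12@(1, 0) [+x clear] — {P12, P9}
3. P8@(0, 1) [-x clear] — {P12, P8, P9}
4. P2@(0, 0) [-y clear] — {P12, P2, P8, P9}
5. P5@(-1, 1) [+y clear] — {P12, P2, P5, P8, P9}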